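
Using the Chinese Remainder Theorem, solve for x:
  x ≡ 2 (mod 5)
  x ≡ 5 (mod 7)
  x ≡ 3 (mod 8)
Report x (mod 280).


Moduli 5, 7, 8 are pairwise coprime; by CRT there is a unique solution modulo M = 5 · 7 · 8 = 280.
Solve pairwise, accumulating the modulus:
  Start with x ≡ 2 (mod 5).
  Combine with x ≡ 5 (mod 7): since gcd(5, 7) = 1, we get a unique residue mod 35.
    Write x = 2 + 5·t and substitute into x ≡ 5 (mod 7): 5·t ≡ 5 − 2 = 3 (mod 7).
    The inverse of 5 mod 7 is 3 (since 5·3 = 15 = 2·7 + 1), so t ≡ 3·3 = 9 ≡ 2 (mod 7).
    Then x = 2 + 5·2 = 12, valid modulo lcm(5, 7) = 35: x ≡ 12 (mod 35).
  Combine with x ≡ 3 (mod 8): since gcd(35, 8) = 1, we get a unique residue mod 280.
    Write x = 12 + 35·t and substitute into x ≡ 3 (mod 8): 35·t ≡ 3 − 12 = -9 (mod 8).
    Reduce coefficients mod 8: 3·t ≡ 7 (mod 8).
    The inverse of 3 mod 8 is 3 (since 3·3 = 9 = 1·8 + 1), so t ≡ 3·7 = 21 ≡ 5 (mod 8).
    Then x = 12 + 35·5 = 187, valid modulo lcm(35, 8) = 280: x ≡ 187 (mod 280).
Verify: 187 mod 5 = 2 ✓, 187 mod 7 = 5 ✓, 187 mod 8 = 3 ✓.

x ≡ 187 (mod 280).


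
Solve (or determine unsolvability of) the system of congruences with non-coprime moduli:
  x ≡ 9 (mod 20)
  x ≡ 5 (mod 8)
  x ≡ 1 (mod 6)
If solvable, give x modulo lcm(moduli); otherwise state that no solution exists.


Moduli 20, 8, 6 are not pairwise coprime, so CRT works modulo lcm(m_i) when all pairwise compatibility conditions hold.
Pairwise compatibility: gcd(m_i, m_j) must divide a_i - a_j for every pair.
Merge one congruence at a time:
  Start: x ≡ 9 (mod 20).
  Combine with x ≡ 5 (mod 8): gcd(20, 8) = 4; 5 - 9 = -4, which IS divisible by 4, so compatible.
    Write x = 9 + 20·t and substitute into x ≡ 5 (mod 8): 20·t ≡ 5 − 9 = -4 (mod 8).
    Divide the congruence (and modulus) by g = 4: 5·t ≡ -1 (mod 2).
    Reduce coefficients mod 2: 1·t ≡ 1 (mod 2).
    So t ≡ 1 (mod 2).
    Then x = 9 + 20·1 = 29, valid modulo lcm(20, 8) = 40: x ≡ 29 (mod 40).
  Combine with x ≡ 1 (mod 6): gcd(40, 6) = 2; 1 - 29 = -28, which IS divisible by 2, so compatible.
    Write x = 29 + 40·t and substitute into x ≡ 1 (mod 6): 40·t ≡ 1 − 29 = -28 (mod 6).
    Divide the congruence (and modulus) by g = 2: 20·t ≡ -14 (mod 3).
    Reduce coefficients mod 3: 2·t ≡ 1 (mod 3).
    The inverse of 2 mod 3 is 2 (since 2·2 = 4 = 1·3 + 1), so t ≡ 2·1 = 2 ≡ 2 (mod 3).
    Then x = 29 + 40·2 = 109, valid modulo lcm(40, 6) = 120: x ≡ 109 (mod 120).
Verify: 109 mod 20 = 9, 109 mod 8 = 5, 109 mod 6 = 1.

x ≡ 109 (mod 120).


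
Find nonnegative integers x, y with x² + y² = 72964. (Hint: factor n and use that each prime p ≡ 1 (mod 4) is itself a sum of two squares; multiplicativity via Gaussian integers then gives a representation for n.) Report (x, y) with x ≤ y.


Step 1: Factor n = 72964 = 2^2 · 17 · 29 · 37.
Step 2: Check the mod-4 condition on each prime factor: 2 = 2 (special); 17 ≡ 1 (mod 4), exponent 1; 29 ≡ 1 (mod 4), exponent 1; 37 ≡ 1 (mod 4), exponent 1.
All primes ≡ 3 (mod 4) appear to even exponent (or don't appear), so by the two-squares theorem n IS expressible as a sum of two squares.
Step 3: Build a representation. Group n = k² · m with k = 2 and m = 17 · 29 · 37 = 18241 (a product of primes ≡ 1 (mod 4)); a representation of m scales to one of n via (k·x)² + (k·y)² = k²(x² + y²). Each prime p ≡ 1 (mod 4) is itself a sum of two squares; find a² by testing p − a² for a perfect square:
  17: 17 − 1² = 16 = 4² ⇒ 17 = 1² + 4².
  29: 29 − 1² = 28, 29 − 2² = 25 = 5² ⇒ 29 = 2² + 5².
  37: 37 − 1² = 36 = 6² ⇒ 37 = 1² + 6².
  Combine using the Brahmagupta–Fibonacci identity (a² + b²)(c² + d²) = (ac − bd)² + (ad + bc)² = (ac + bd)² + (ad − bc)²:
  17 · 29 = 493: from (1² + 4²)(2² + 5²), take (1·2 − 4·5, 1·5 + 4·2) = (2 − 20, 5 + 8) = (-18, 13); dropping signs (only squares matter) gives (18, 13); check 18² + 13² = 324 + 169 = 493 ✓.
  493 · 37 = 18241: from (18² + 13²)(1² + 6²), take (18·1 − 13·6, 18·6 + 13·1) = (18 − 78, 108 + 13) = (-60, 121); dropping signs (only squares matter) gives (60, 121); check 60² + 121² = 3600 + 14641 = 18241 ✓.
  Scale by k = 2: (2·60, 2·121) = (120, 242).
Step 4: Order so x ≤ y and verify: 120² + 242² = 14400 + 58564 = 72964 = n. ✓

n = 72964 = 120² + 242² (one valid representation with x ≤ y).


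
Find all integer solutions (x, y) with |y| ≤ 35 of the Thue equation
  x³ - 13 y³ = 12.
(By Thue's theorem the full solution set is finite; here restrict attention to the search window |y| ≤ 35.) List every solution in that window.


The equation is x³ - 13y³ = 12. For fixed y, x³ = 13·y³ + 12, so a solution requires the RHS to be a perfect cube.
Strategy: iterate y from -35 to 35, compute RHS = 13·y³ + 12, and check whether it is a (positive or negative) perfect cube.
Check small values of y:
  y = 0: RHS = 12 is not a perfect cube.
  y = 1: RHS = 25 is not a perfect cube.
  y = -1: RHS = -1 = (-1)³ ⇒ x = -1 works.
  y = 2: RHS = 116 is not a perfect cube.
  y = -2: RHS = -92 is not a perfect cube.
  y = 3: RHS = 363 is not a perfect cube.
  y = -3: RHS = -339 is not a perfect cube.
Continuing the search up to |y| = 35 finds no further solutions beyond those listed.
Collected solutions: (-1, -1).

Solutions (with |y| ≤ 35): (-1, -1).


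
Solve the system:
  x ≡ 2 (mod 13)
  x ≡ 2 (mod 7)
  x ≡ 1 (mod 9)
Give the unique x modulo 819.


Moduli 13, 7, 9 are pairwise coprime; by CRT there is a unique solution modulo M = 13 · 7 · 9 = 819.
Solve pairwise, accumulating the modulus:
  Start with x ≡ 2 (mod 13).
  Combine with x ≡ 2 (mod 7): since gcd(13, 7) = 1, we get a unique residue mod 91.
    Write x = 2 + 13·t and substitute into x ≡ 2 (mod 7): 13·t ≡ 2 − 2 = 0 (mod 7).
    Reduce coefficients mod 7: 6·t ≡ 0 (mod 7).
    The inverse of 6 mod 7 is 6 (since 6·6 = 36 = 5·7 + 1), so t ≡ 6·0 = 0 ≡ 0 (mod 7).
    Then x = 2 + 13·0 = 2, valid modulo lcm(13, 7) = 91: x ≡ 2 (mod 91).
  Combine with x ≡ 1 (mod 9): since gcd(91, 9) = 1, we get a unique residue mod 819.
    Write x = 2 + 91·t and substitute into x ≡ 1 (mod 9): 91·t ≡ 1 − 2 = -1 (mod 9).
    Reduce coefficients mod 9: 1·t ≡ 8 (mod 9).
    So t ≡ 8 (mod 9).
    Then x = 2 + 91·8 = 730, valid modulo lcm(91, 9) = 819: x ≡ 730 (mod 819).
Verify: 730 mod 13 = 2 ✓, 730 mod 7 = 2 ✓, 730 mod 9 = 1 ✓.

x ≡ 730 (mod 819).


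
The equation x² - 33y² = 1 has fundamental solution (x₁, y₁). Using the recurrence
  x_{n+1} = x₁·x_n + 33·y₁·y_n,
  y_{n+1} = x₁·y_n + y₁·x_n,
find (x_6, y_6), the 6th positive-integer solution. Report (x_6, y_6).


Step 1: Find the fundamental solution (x₁, y₁) of x² - 33y² = 1.
  Expand √33 as a continued fraction. a₀ = ⌊√33⌋ = 5; iterate m_{k+1} = d_k·a_k − m_k, d_{k+1} = (33 − m_{k+1}²)/d_k, a_{k+1} = ⌊(a₀ + m_{k+1})/d_{k+1}⌋ (starting m₀ = 0, d₀ = 1), with convergents p_k = a_k·p_{k-1} + p_{k-2}, q_k = a_k·q_{k-1} + q_{k-2} (p₋₁ = 1, q₋₁ = 0):
  k = 0: a₀ = 5; p₀/q₀ = 5/1; p₀² − 33·q₀² = 25 − 33 = -8.
  k = 1: m = 5, d = 8, a = ⌊(5 + 5)/8⌋ = 1; p/q = (1·5 + 1)/(1·1 + 0) = 6/1; p² − 33·q² = 36 − 33 = 3.
  k = 2: m = 3, d = 3, a = ⌊(5 + 3)/3⌋ = 2; p/q = (2·6 + 5)/(2·1 + 1) = 17/3; p² − 33·q² = 289 − 297 = -8.
  k = 3: m = 3, d = 8, a = ⌊(5 + 3)/8⌋ = 1; p/q = (1·17 + 6)/(1·3 + 1) = 23/4; p² − 33·q² = 529 − 528 = 1.
  The first convergent with p² − 33·q² = 1 gives the fundamental solution (x₁, y₁) = (23, 4).
Step 2: Apply the recurrence (x_{n+1}, y_{n+1}) = (x₁x_n + 33y₁y_n, x₁y_n + y₁x_n) repeatedly.
  From (x_1, y_1) = (23, 4): x_2 = 23·23 + 33·4·4 = 1057; y_2 = 23·4 + 4·23 = 184.
  From (x_2, y_2) = (1057, 184): x_3 = 23·1057 + 33·4·184 = 48599; y_3 = 23·184 + 4·1057 = 8460.
  From (x_3, y_3) = (48599, 8460): x_4 = 23·48599 + 33·4·8460 = 2234497; y_4 = 23·8460 + 4·48599 = 388976.
  From (x_4, y_4) = (2234497, 388976): x_5 = 23·2234497 + 33·4·388976 = 102738263; y_5 = 23·388976 + 4·2234497 = 17884436.
  From (x_5, y_5) = (102738263, 17884436): x_6 = 23·102738263 + 33·4·17884436 = 4723725601; y_6 = 23·17884436 + 4·102738263 = 822295080.
Step 3: Verify x_6² - 33·y_6² = 22313583553542811201 - 22313583553542811200 = 1 (should be 1). ✓

(x_1, y_1) = (23, 4); (x_6, y_6) = (4723725601, 822295080).


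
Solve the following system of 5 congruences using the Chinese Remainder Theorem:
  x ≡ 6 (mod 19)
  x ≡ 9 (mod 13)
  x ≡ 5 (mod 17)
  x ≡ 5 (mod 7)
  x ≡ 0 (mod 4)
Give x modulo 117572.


Product of moduli M = 19 · 13 · 17 · 7 · 4 = 117572.
Merge one congruence at a time:
  Start: x ≡ 6 (mod 19).
  Combine with x ≡ 9 (mod 13); new modulus lcm = 247.
    Write x = 6 + 19·t and substitute into x ≡ 9 (mod 13): 19·t ≡ 9 − 6 = 3 (mod 13).
    Reduce coefficients mod 13: 6·t ≡ 3 (mod 13).
    The inverse of 6 mod 13 is 11 (since 6·11 = 66 = 5·13 + 1), so t ≡ 11·3 = 33 ≡ 7 (mod 13).
    Then x = 6 + 19·7 = 139, valid modulo lcm(19, 13) = 247: x ≡ 139 (mod 247).
  Combine with x ≡ 5 (mod 17); new modulus lcm = 4199.
    Write x = 139 + 247·t and substitute into x ≡ 5 (mod 17): 247·t ≡ 5 − 139 = -134 (mod 17).
    Reduce coefficients mod 17: 9·t ≡ 2 (mod 17).
    The inverse of 9 mod 17 is 2 (since 9·2 = 18 = 1·17 + 1), so t ≡ 2·2 = 4 ≡ 4 (mod 17).
    Then x = 139 + 247·4 = 1127, valid modulo lcm(247, 17) = 4199: x ≡ 1127 (mod 4199).
  Combine with x ≡ 5 (mod 7); new modulus lcm = 29393.
    Write x = 1127 + 4199·t and substitute into x ≡ 5 (mod 7): 4199·t ≡ 5 − 1127 = -1122 (mod 7).
    Reduce coefficients mod 7: 6·t ≡ 5 (mod 7).
    The inverse of 6 mod 7 is 6 (since 6·6 = 36 = 5·7 + 1), so t ≡ 6·5 = 30 ≡ 2 (mod 7).
    Then x = 1127 + 4199·2 = 9525, valid modulo lcm(4199, 7) = 29393: x ≡ 9525 (mod 29393).
  Combine with x ≡ 0 (mod 4); new modulus lcm = 117572.
    Write x = 9525 + 29393·t and substitute into x ≡ 0 (mod 4): 29393·t ≡ 0 − 9525 = -9525 (mod 4).
    Reduce coefficients mod 4: 1·t ≡ 3 (mod 4).
    So t ≡ 3 (mod 4).
    Then x = 9525 + 29393·3 = 97704, valid modulo lcm(29393, 4) = 117572: x ≡ 97704 (mod 117572).
Verify against each original: 97704 mod 19 = 6, 97704 mod 13 = 9, 97704 mod 17 = 5, 97704 mod 7 = 5, 97704 mod 4 = 0.

x ≡ 97704 (mod 117572).


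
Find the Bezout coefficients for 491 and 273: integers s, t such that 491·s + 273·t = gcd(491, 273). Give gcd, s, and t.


Euclidean algorithm on (491, 273) — divide until remainder is 0:
  491 = 1 · 273 + 218
  273 = 1 · 218 + 55
  218 = 3 · 55 + 53
  55 = 1 · 53 + 2
  53 = 26 · 2 + 1
  2 = 2 · 1 + 0
gcd(491, 273) = 1.
Track Bezout coefficients alongside the remainders: start with r₀ = 491 = a·1 + b·0 (s = 1, t = 0) and r₁ = 273 = a·0 + b·1 (s = 0, t = 1); each new remainder r_{k+1} = r_{k-1} − q_k·r_k inherits s_{k+1} = s_{k-1} − q_k·s_k, t_{k+1} = t_{k-1} − q_k·t_k, so r_k = a·s_k + b·t_k at every step:
  q = 1: r = 218, s = 1 − 1·0 = 1, t = 0 − 1·1 = -1  (check: 491·1 + 273·(-1) = 218)
  q = 1: r = 55, s = 0 − 1·1 = -1, t = 1 − 1·(-1) = 2  (check: 491·(-1) + 273·2 = 55)
  q = 3: r = 53, s = 1 − 3·(-1) = 4, t = -1 − 3·2 = -7  (check: 491·4 + 273·(-7) = 53)
  q = 1: r = 2, s = -1 − 1·4 = -5, t = 2 − 1·(-7) = 9  (check: 491·(-5) + 273·9 = 2)
  q = 26: r = 1, s = 4 − 26·(-5) = 134, t = -7 − 26·9 = -241  (check: 491·134 + 273·(-241) = 1)
The row with r = 1 (the gcd) gives the Bezout coefficients s = 134, t = -241.
Result: 491 · (134) + 273 · (-241) = 1.

gcd(491, 273) = 1; s = 134, t = -241 (check: 491·134 + 273·(-241) = 1).


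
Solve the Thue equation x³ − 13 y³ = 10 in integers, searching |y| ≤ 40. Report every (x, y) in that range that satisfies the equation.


The equation is x³ - 13y³ = 10. For fixed y, x³ = 13·y³ + 10, so a solution requires the RHS to be a perfect cube.
Strategy: iterate y from -40 to 40, compute RHS = 13·y³ + 10, and check whether it is a (positive or negative) perfect cube.
Check small values of y:
  y = 0: RHS = 10 is not a perfect cube.
  y = 1: RHS = 23 is not a perfect cube.
  y = -1: RHS = -3 is not a perfect cube.
  y = 2: RHS = 114 is not a perfect cube.
  y = -2: RHS = -94 is not a perfect cube.
  y = 3: RHS = 361 is not a perfect cube.
  y = -3: RHS = -341 is not a perfect cube.
Continuing the search up to |y| = 40 finds no solutions either.
No (x, y) in the scanned range satisfies the equation.

No integer solutions with |y| ≤ 40.


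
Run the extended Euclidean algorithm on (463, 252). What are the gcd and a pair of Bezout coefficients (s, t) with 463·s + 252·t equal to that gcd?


Euclidean algorithm on (463, 252) — divide until remainder is 0:
  463 = 1 · 252 + 211
  252 = 1 · 211 + 41
  211 = 5 · 41 + 6
  41 = 6 · 6 + 5
  6 = 1 · 5 + 1
  5 = 5 · 1 + 0
gcd(463, 252) = 1.
Track Bezout coefficients alongside the remainders: start with r₀ = 463 = a·1 + b·0 (s = 1, t = 0) and r₁ = 252 = a·0 + b·1 (s = 0, t = 1); each new remainder r_{k+1} = r_{k-1} − q_k·r_k inherits s_{k+1} = s_{k-1} − q_k·s_k, t_{k+1} = t_{k-1} − q_k·t_k, so r_k = a·s_k + b·t_k at every step:
  q = 1: r = 211, s = 1 − 1·0 = 1, t = 0 − 1·1 = -1  (check: 463·1 + 252·(-1) = 211)
  q = 1: r = 41, s = 0 − 1·1 = -1, t = 1 − 1·(-1) = 2  (check: 463·(-1) + 252·2 = 41)
  q = 5: r = 6, s = 1 − 5·(-1) = 6, t = -1 − 5·2 = -11  (check: 463·6 + 252·(-11) = 6)
  q = 6: r = 5, s = -1 − 6·6 = -37, t = 2 − 6·(-11) = 68  (check: 463·(-37) + 252·68 = 5)
  q = 1: r = 1, s = 6 − 1·(-37) = 43, t = -11 − 1·68 = -79  (check: 463·43 + 252·(-79) = 1)
The row with r = 1 (the gcd) gives the Bezout coefficients s = 43, t = -79.
Result: 463 · (43) + 252 · (-79) = 1.

gcd(463, 252) = 1; s = 43, t = -79 (check: 463·43 + 252·(-79) = 1).


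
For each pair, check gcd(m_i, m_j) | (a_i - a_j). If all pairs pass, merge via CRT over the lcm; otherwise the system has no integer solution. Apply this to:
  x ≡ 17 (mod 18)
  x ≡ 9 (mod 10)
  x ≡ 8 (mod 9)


Moduli 18, 10, 9 are not pairwise coprime, so CRT works modulo lcm(m_i) when all pairwise compatibility conditions hold.
Pairwise compatibility: gcd(m_i, m_j) must divide a_i - a_j for every pair.
Merge one congruence at a time:
  Start: x ≡ 17 (mod 18).
  Combine with x ≡ 9 (mod 10): gcd(18, 10) = 2; 9 - 17 = -8, which IS divisible by 2, so compatible.
    Write x = 17 + 18·t and substitute into x ≡ 9 (mod 10): 18·t ≡ 9 − 17 = -8 (mod 10).
    Divide the congruence (and modulus) by g = 2: 9·t ≡ -4 (mod 5).
    Reduce coefficients mod 5: 4·t ≡ 1 (mod 5).
    The inverse of 4 mod 5 is 4 (since 4·4 = 16 = 3·5 + 1), so t ≡ 4·1 = 4 ≡ 4 (mod 5).
    Then x = 17 + 18·4 = 89, valid modulo lcm(18, 10) = 90: x ≡ 89 (mod 90).
  Combine with x ≡ 8 (mod 9): gcd(90, 9) = 9; 8 - 89 = -81, which IS divisible by 9, so compatible.
    Write x = 89 + 90·t and substitute into x ≡ 8 (mod 9): 90·t ≡ 8 − 89 = -81 (mod 9).
    Divide the congruence (and modulus) by g = 9: 10·t ≡ -9 (mod 1).
    Modulo 1 every t works; take t = 0.
    Then x = 89 + 90·0 = 89, valid modulo lcm(90, 9) = 90: x ≡ 89 (mod 90).
Verify: 89 mod 18 = 17, 89 mod 10 = 9, 89 mod 9 = 8.

x ≡ 89 (mod 90).


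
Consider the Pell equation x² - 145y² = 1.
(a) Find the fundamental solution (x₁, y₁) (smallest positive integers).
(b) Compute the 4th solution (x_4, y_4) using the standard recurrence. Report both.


Step 1: Find the fundamental solution (x₁, y₁) of x² - 145y² = 1.
  Expand √145 as a continued fraction. a₀ = ⌊√145⌋ = 12; iterate m_{k+1} = d_k·a_k − m_k, d_{k+1} = (145 − m_{k+1}²)/d_k, a_{k+1} = ⌊(a₀ + m_{k+1})/d_{k+1}⌋ (starting m₀ = 0, d₀ = 1), with convergents p_k = a_k·p_{k-1} + p_{k-2}, q_k = a_k·q_{k-1} + q_{k-2} (p₋₁ = 1, q₋₁ = 0):
  k = 0: a₀ = 12; p₀/q₀ = 12/1; p₀² − 145·q₀² = 144 − 145 = -1.
  k = 1: m = 12, d = 1, a = ⌊(12 + 12)/1⌋ = 24; p/q = (24·12 + 1)/(24·1 + 0) = 289/24; p² − 145·q² = 83521 − 83520 = 1.
  The first convergent with p² − 145·q² = 1 gives the fundamental solution (x₁, y₁) = (289, 24).
Step 2: Apply the recurrence (x_{n+1}, y_{n+1}) = (x₁x_n + 145y₁y_n, x₁y_n + y₁x_n) repeatedly.
  From (x_1, y_1) = (289, 24): x_2 = 289·289 + 145·24·24 = 167041; y_2 = 289·24 + 24·289 = 13872.
  From (x_2, y_2) = (167041, 13872): x_3 = 289·167041 + 145·24·13872 = 96549409; y_3 = 289·13872 + 24·167041 = 8017992.
  From (x_3, y_3) = (96549409, 8017992): x_4 = 289·96549409 + 145·24·8017992 = 55805391361; y_4 = 289·8017992 + 24·96549409 = 4634385504.
Step 3: Verify x_4² - 145·y_4² = 3114241704954373432321 - 3114241704954373432320 = 1 (should be 1). ✓

(x_1, y_1) = (289, 24); (x_4, y_4) = (55805391361, 4634385504).


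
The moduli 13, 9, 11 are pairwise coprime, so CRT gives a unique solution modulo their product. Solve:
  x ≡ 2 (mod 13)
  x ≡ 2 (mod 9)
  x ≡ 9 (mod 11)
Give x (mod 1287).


Moduli 13, 9, 11 are pairwise coprime; by CRT there is a unique solution modulo M = 13 · 9 · 11 = 1287.
Solve pairwise, accumulating the modulus:
  Start with x ≡ 2 (mod 13).
  Combine with x ≡ 2 (mod 9): since gcd(13, 9) = 1, we get a unique residue mod 117.
    Write x = 2 + 13·t and substitute into x ≡ 2 (mod 9): 13·t ≡ 2 − 2 = 0 (mod 9).
    Reduce coefficients mod 9: 4·t ≡ 0 (mod 9).
    The inverse of 4 mod 9 is 7 (since 4·7 = 28 = 3·9 + 1), so t ≡ 7·0 = 0 ≡ 0 (mod 9).
    Then x = 2 + 13·0 = 2, valid modulo lcm(13, 9) = 117: x ≡ 2 (mod 117).
  Combine with x ≡ 9 (mod 11): since gcd(117, 11) = 1, we get a unique residue mod 1287.
    Write x = 2 + 117·t and substitute into x ≡ 9 (mod 11): 117·t ≡ 9 − 2 = 7 (mod 11).
    Reduce coefficients mod 11: 7·t ≡ 7 (mod 11).
    The inverse of 7 mod 11 is 8 (since 7·8 = 56 = 5·11 + 1), so t ≡ 8·7 = 56 ≡ 1 (mod 11).
    Then x = 2 + 117·1 = 119, valid modulo lcm(117, 11) = 1287: x ≡ 119 (mod 1287).
Verify: 119 mod 13 = 2 ✓, 119 mod 9 = 2 ✓, 119 mod 11 = 9 ✓.

x ≡ 119 (mod 1287).


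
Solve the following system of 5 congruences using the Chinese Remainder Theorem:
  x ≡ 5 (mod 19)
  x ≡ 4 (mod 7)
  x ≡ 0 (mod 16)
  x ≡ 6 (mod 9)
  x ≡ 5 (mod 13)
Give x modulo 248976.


Product of moduli M = 19 · 7 · 16 · 9 · 13 = 248976.
Merge one congruence at a time:
  Start: x ≡ 5 (mod 19).
  Combine with x ≡ 4 (mod 7); new modulus lcm = 133.
    Write x = 5 + 19·t and substitute into x ≡ 4 (mod 7): 19·t ≡ 4 − 5 = -1 (mod 7).
    Reduce coefficients mod 7: 5·t ≡ 6 (mod 7).
    The inverse of 5 mod 7 is 3 (since 5·3 = 15 = 2·7 + 1), so t ≡ 3·6 = 18 ≡ 4 (mod 7).
    Then x = 5 + 19·4 = 81, valid modulo lcm(19, 7) = 133: x ≡ 81 (mod 133).
  Combine with x ≡ 0 (mod 16); new modulus lcm = 2128.
    Write x = 81 + 133·t and substitute into x ≡ 0 (mod 16): 133·t ≡ 0 − 81 = -81 (mod 16).
    Reduce coefficients mod 16: 5·t ≡ 15 (mod 16).
    The inverse of 5 mod 16 is 13 (since 5·13 = 65 = 4·16 + 1), so t ≡ 13·15 = 195 ≡ 3 (mod 16).
    Then x = 81 + 133·3 = 480, valid modulo lcm(133, 16) = 2128: x ≡ 480 (mod 2128).
  Combine with x ≡ 6 (mod 9); new modulus lcm = 19152.
    Write x = 480 + 2128·t and substitute into x ≡ 6 (mod 9): 2128·t ≡ 6 − 480 = -474 (mod 9).
    Reduce coefficients mod 9: 4·t ≡ 3 (mod 9).
    The inverse of 4 mod 9 is 7 (since 4·7 = 28 = 3·9 + 1), so t ≡ 7·3 = 21 ≡ 3 (mod 9).
    Then x = 480 + 2128·3 = 6864, valid modulo lcm(2128, 9) = 19152: x ≡ 6864 (mod 19152).
  Combine with x ≡ 5 (mod 13); new modulus lcm = 248976.
    Write x = 6864 + 19152·t and substitute into x ≡ 5 (mod 13): 19152·t ≡ 5 − 6864 = -6859 (mod 13).
    Reduce coefficients mod 13: 3·t ≡ 5 (mod 13).
    The inverse of 3 mod 13 is 9 (since 3·9 = 27 = 2·13 + 1), so t ≡ 9·5 = 45 ≡ 6 (mod 13).
    Then x = 6864 + 19152·6 = 121776, valid modulo lcm(19152, 13) = 248976: x ≡ 121776 (mod 248976).
Verify against each original: 121776 mod 19 = 5, 121776 mod 7 = 4, 121776 mod 16 = 0, 121776 mod 9 = 6, 121776 mod 13 = 5.

x ≡ 121776 (mod 248976).


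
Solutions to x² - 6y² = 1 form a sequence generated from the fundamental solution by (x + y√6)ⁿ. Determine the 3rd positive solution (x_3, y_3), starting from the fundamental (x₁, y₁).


Step 1: Find the fundamental solution (x₁, y₁) of x² - 6y² = 1.
  Expand √6 as a continued fraction. a₀ = ⌊√6⌋ = 2; iterate m_{k+1} = d_k·a_k − m_k, d_{k+1} = (6 − m_{k+1}²)/d_k, a_{k+1} = ⌊(a₀ + m_{k+1})/d_{k+1}⌋ (starting m₀ = 0, d₀ = 1), with convergents p_k = a_k·p_{k-1} + p_{k-2}, q_k = a_k·q_{k-1} + q_{k-2} (p₋₁ = 1, q₋₁ = 0):
  k = 0: a₀ = 2; p₀/q₀ = 2/1; p₀² − 6·q₀² = 4 − 6 = -2.
  k = 1: m = 2, d = 2, a = ⌊(2 + 2)/2⌋ = 2; p/q = (2·2 + 1)/(2·1 + 0) = 5/2; p² − 6·q² = 25 − 24 = 1.
  The first convergent with p² − 6·q² = 1 gives the fundamental solution (x₁, y₁) = (5, 2).
Step 2: Apply the recurrence (x_{n+1}, y_{n+1}) = (x₁x_n + 6y₁y_n, x₁y_n + y₁x_n) repeatedly.
  From (x_1, y_1) = (5, 2): x_2 = 5·5 + 6·2·2 = 49; y_2 = 5·2 + 2·5 = 20.
  From (x_2, y_2) = (49, 20): x_3 = 5·49 + 6·2·20 = 485; y_3 = 5·20 + 2·49 = 198.
Step 3: Verify x_3² - 6·y_3² = 235225 - 235224 = 1 (should be 1). ✓

(x_1, y_1) = (5, 2); (x_3, y_3) = (485, 198).


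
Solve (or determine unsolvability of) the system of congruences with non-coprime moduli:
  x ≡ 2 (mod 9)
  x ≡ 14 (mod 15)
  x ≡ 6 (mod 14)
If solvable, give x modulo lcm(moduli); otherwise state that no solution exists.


Moduli 9, 15, 14 are not pairwise coprime, so CRT works modulo lcm(m_i) when all pairwise compatibility conditions hold.
Pairwise compatibility: gcd(m_i, m_j) must divide a_i - a_j for every pair.
Merge one congruence at a time:
  Start: x ≡ 2 (mod 9).
  Combine with x ≡ 14 (mod 15): gcd(9, 15) = 3; 14 - 2 = 12, which IS divisible by 3, so compatible.
    Write x = 2 + 9·t and substitute into x ≡ 14 (mod 15): 9·t ≡ 14 − 2 = 12 (mod 15).
    Divide the congruence (and modulus) by g = 3: 3·t ≡ 4 (mod 5).
    The inverse of 3 mod 5 is 2 (since 3·2 = 6 = 1·5 + 1), so t ≡ 2·4 = 8 ≡ 3 (mod 5).
    Then x = 2 + 9·3 = 29, valid modulo lcm(9, 15) = 45: x ≡ 29 (mod 45).
  Combine with x ≡ 6 (mod 14): gcd(45, 14) = 1; 6 - 29 = -23, which IS divisible by 1, so compatible.
    Write x = 29 + 45·t and substitute into x ≡ 6 (mod 14): 45·t ≡ 6 − 29 = -23 (mod 14).
    Reduce coefficients mod 14: 3·t ≡ 5 (mod 14).
    The inverse of 3 mod 14 is 5 (since 3·5 = 15 = 1·14 + 1), so t ≡ 5·5 = 25 ≡ 11 (mod 14).
    Then x = 29 + 45·11 = 524, valid modulo lcm(45, 14) = 630: x ≡ 524 (mod 630).
Verify: 524 mod 9 = 2, 524 mod 15 = 14, 524 mod 14 = 6.

x ≡ 524 (mod 630).


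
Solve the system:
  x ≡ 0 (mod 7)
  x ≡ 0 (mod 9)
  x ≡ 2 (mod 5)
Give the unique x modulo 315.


Moduli 7, 9, 5 are pairwise coprime; by CRT there is a unique solution modulo M = 7 · 9 · 5 = 315.
Solve pairwise, accumulating the modulus:
  Start with x ≡ 0 (mod 7).
  Combine with x ≡ 0 (mod 9): since gcd(7, 9) = 1, we get a unique residue mod 63.
    Write x = 0 + 7·t and substitute into x ≡ 0 (mod 9): 7·t ≡ 0 − 0 = 0 (mod 9).
    The inverse of 7 mod 9 is 4 (since 7·4 = 28 = 3·9 + 1), so t ≡ 4·0 = 0 ≡ 0 (mod 9).
    Then x = 0 + 7·0 = 0, valid modulo lcm(7, 9) = 63: x ≡ 0 (mod 63).
  Combine with x ≡ 2 (mod 5): since gcd(63, 5) = 1, we get a unique residue mod 315.
    Write x = 0 + 63·t and substitute into x ≡ 2 (mod 5): 63·t ≡ 2 − 0 = 2 (mod 5).
    Reduce coefficients mod 5: 3·t ≡ 2 (mod 5).
    The inverse of 3 mod 5 is 2 (since 3·2 = 6 = 1·5 + 1), so t ≡ 2·2 = 4 ≡ 4 (mod 5).
    Then x = 0 + 63·4 = 252, valid modulo lcm(63, 5) = 315: x ≡ 252 (mod 315).
Verify: 252 mod 7 = 0 ✓, 252 mod 9 = 0 ✓, 252 mod 5 = 2 ✓.

x ≡ 252 (mod 315).


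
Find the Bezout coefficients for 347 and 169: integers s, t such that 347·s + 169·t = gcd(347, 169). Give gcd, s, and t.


Euclidean algorithm on (347, 169) — divide until remainder is 0:
  347 = 2 · 169 + 9
  169 = 18 · 9 + 7
  9 = 1 · 7 + 2
  7 = 3 · 2 + 1
  2 = 2 · 1 + 0
gcd(347, 169) = 1.
Track Bezout coefficients alongside the remainders: start with r₀ = 347 = a·1 + b·0 (s = 1, t = 0) and r₁ = 169 = a·0 + b·1 (s = 0, t = 1); each new remainder r_{k+1} = r_{k-1} − q_k·r_k inherits s_{k+1} = s_{k-1} − q_k·s_k, t_{k+1} = t_{k-1} − q_k·t_k, so r_k = a·s_k + b·t_k at every step:
  q = 2: r = 9, s = 1 − 2·0 = 1, t = 0 − 2·1 = -2  (check: 347·1 + 169·(-2) = 9)
  q = 18: r = 7, s = 0 − 18·1 = -18, t = 1 − 18·(-2) = 37  (check: 347·(-18) + 169·37 = 7)
  q = 1: r = 2, s = 1 − 1·(-18) = 19, t = -2 − 1·37 = -39  (check: 347·19 + 169·(-39) = 2)
  q = 3: r = 1, s = -18 − 3·19 = -75, t = 37 − 3·(-39) = 154  (check: 347·(-75) + 169·154 = 1)
The row with r = 1 (the gcd) gives the Bezout coefficients s = -75, t = 154.
Result: 347 · (-75) + 169 · (154) = 1.

gcd(347, 169) = 1; s = -75, t = 154 (check: 347·(-75) + 169·154 = 1).


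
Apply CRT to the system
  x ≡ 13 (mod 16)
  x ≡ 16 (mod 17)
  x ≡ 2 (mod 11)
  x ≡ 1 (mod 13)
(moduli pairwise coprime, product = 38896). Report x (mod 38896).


Product of moduli M = 16 · 17 · 11 · 13 = 38896.
Merge one congruence at a time:
  Start: x ≡ 13 (mod 16).
  Combine with x ≡ 16 (mod 17); new modulus lcm = 272.
    Write x = 13 + 16·t and substitute into x ≡ 16 (mod 17): 16·t ≡ 16 − 13 = 3 (mod 17).
    The inverse of 16 mod 17 is 16 (since 16·16 = 256 = 15·17 + 1), so t ≡ 16·3 = 48 ≡ 14 (mod 17).
    Then x = 13 + 16·14 = 237, valid modulo lcm(16, 17) = 272: x ≡ 237 (mod 272).
  Combine with x ≡ 2 (mod 11); new modulus lcm = 2992.
    Write x = 237 + 272·t and substitute into x ≡ 2 (mod 11): 272·t ≡ 2 − 237 = -235 (mod 11).
    Reduce coefficients mod 11: 8·t ≡ 7 (mod 11).
    The inverse of 8 mod 11 is 7 (since 8·7 = 56 = 5·11 + 1), so t ≡ 7·7 = 49 ≡ 5 (mod 11).
    Then x = 237 + 272·5 = 1597, valid modulo lcm(272, 11) = 2992: x ≡ 1597 (mod 2992).
  Combine with x ≡ 1 (mod 13); new modulus lcm = 38896.
    Write x = 1597 + 2992·t and substitute into x ≡ 1 (mod 13): 2992·t ≡ 1 − 1597 = -1596 (mod 13).
    Reduce coefficients mod 13: 2·t ≡ 3 (mod 13).
    The inverse of 2 mod 13 is 7 (since 2·7 = 14 = 1·13 + 1), so t ≡ 7·3 = 21 ≡ 8 (mod 13).
    Then x = 1597 + 2992·8 = 25533, valid modulo lcm(2992, 13) = 38896: x ≡ 25533 (mod 38896).
Verify against each original: 25533 mod 16 = 13, 25533 mod 17 = 16, 25533 mod 11 = 2, 25533 mod 13 = 1.

x ≡ 25533 (mod 38896).


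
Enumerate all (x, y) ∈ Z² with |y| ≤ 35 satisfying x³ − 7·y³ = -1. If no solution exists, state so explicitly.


The equation is x³ - 7y³ = -1. For fixed y, x³ = 7·y³ − 1, so a solution requires the RHS to be a perfect cube.
Strategy: iterate y from -35 to 35, compute RHS = 7·y³ − 1, and check whether it is a (positive or negative) perfect cube.
Check small values of y:
  y = 0: RHS = -1 = (-1)³ ⇒ x = -1 works.
  y = 1: RHS = 6 is not a perfect cube.
  y = -1: RHS = -8 = (-2)³ ⇒ x = -2 works.
  y = 2: RHS = 55 is not a perfect cube.
  y = -2: RHS = -57 is not a perfect cube.
  y = 3: RHS = 188 is not a perfect cube.
  y = -3: RHS = -190 is not a perfect cube.
Continuing the search up to |y| = 35 finds no further solutions beyond those listed.
Collected solutions: (-1, 0), (-2, -1).

Solutions (with |y| ≤ 35): (-1, 0), (-2, -1).


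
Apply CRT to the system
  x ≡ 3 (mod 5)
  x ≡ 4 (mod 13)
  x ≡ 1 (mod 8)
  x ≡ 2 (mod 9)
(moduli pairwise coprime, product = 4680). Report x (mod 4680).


Product of moduli M = 5 · 13 · 8 · 9 = 4680.
Merge one congruence at a time:
  Start: x ≡ 3 (mod 5).
  Combine with x ≡ 4 (mod 13); new modulus lcm = 65.
    Write x = 3 + 5·t and substitute into x ≡ 4 (mod 13): 5·t ≡ 4 − 3 = 1 (mod 13).
    The inverse of 5 mod 13 is 8 (since 5·8 = 40 = 3·13 + 1), so t ≡ 8·1 = 8 ≡ 8 (mod 13).
    Then x = 3 + 5·8 = 43, valid modulo lcm(5, 13) = 65: x ≡ 43 (mod 65).
  Combine with x ≡ 1 (mod 8); new modulus lcm = 520.
    Write x = 43 + 65·t and substitute into x ≡ 1 (mod 8): 65·t ≡ 1 − 43 = -42 (mod 8).
    Reduce coefficients mod 8: 1·t ≡ 6 (mod 8).
    So t ≡ 6 (mod 8).
    Then x = 43 + 65·6 = 433, valid modulo lcm(65, 8) = 520: x ≡ 433 (mod 520).
  Combine with x ≡ 2 (mod 9); new modulus lcm = 4680.
    Write x = 433 + 520·t and substitute into x ≡ 2 (mod 9): 520·t ≡ 2 − 433 = -431 (mod 9).
    Reduce coefficients mod 9: 7·t ≡ 1 (mod 9).
    The inverse of 7 mod 9 is 4 (since 7·4 = 28 = 3·9 + 1), so t ≡ 4·1 = 4 ≡ 4 (mod 9).
    Then x = 433 + 520·4 = 2513, valid modulo lcm(520, 9) = 4680: x ≡ 2513 (mod 4680).
Verify against each original: 2513 mod 5 = 3, 2513 mod 13 = 4, 2513 mod 8 = 1, 2513 mod 9 = 2.

x ≡ 2513 (mod 4680).


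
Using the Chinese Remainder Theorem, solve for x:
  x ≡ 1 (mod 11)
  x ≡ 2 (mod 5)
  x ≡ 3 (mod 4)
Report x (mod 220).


Moduli 11, 5, 4 are pairwise coprime; by CRT there is a unique solution modulo M = 11 · 5 · 4 = 220.
Solve pairwise, accumulating the modulus:
  Start with x ≡ 1 (mod 11).
  Combine with x ≡ 2 (mod 5): since gcd(11, 5) = 1, we get a unique residue mod 55.
    Write x = 1 + 11·t and substitute into x ≡ 2 (mod 5): 11·t ≡ 2 − 1 = 1 (mod 5).
    Reduce coefficients mod 5: 1·t ≡ 1 (mod 5).
    So t ≡ 1 (mod 5).
    Then x = 1 + 11·1 = 12, valid modulo lcm(11, 5) = 55: x ≡ 12 (mod 55).
  Combine with x ≡ 3 (mod 4): since gcd(55, 4) = 1, we get a unique residue mod 220.
    Write x = 12 + 55·t and substitute into x ≡ 3 (mod 4): 55·t ≡ 3 − 12 = -9 (mod 4).
    Reduce coefficients mod 4: 3·t ≡ 3 (mod 4).
    The inverse of 3 mod 4 is 3 (since 3·3 = 9 = 2·4 + 1), so t ≡ 3·3 = 9 ≡ 1 (mod 4).
    Then x = 12 + 55·1 = 67, valid modulo lcm(55, 4) = 220: x ≡ 67 (mod 220).
Verify: 67 mod 11 = 1 ✓, 67 mod 5 = 2 ✓, 67 mod 4 = 3 ✓.

x ≡ 67 (mod 220).


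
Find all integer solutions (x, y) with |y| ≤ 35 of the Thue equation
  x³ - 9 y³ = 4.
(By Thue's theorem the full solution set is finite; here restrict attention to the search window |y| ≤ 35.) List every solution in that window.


The equation is x³ - 9y³ = 4. For fixed y, x³ = 9·y³ + 4, so a solution requires the RHS to be a perfect cube.
Strategy: iterate y from -35 to 35, compute RHS = 9·y³ + 4, and check whether it is a (positive or negative) perfect cube.
Check small values of y:
  y = 0: RHS = 4 is not a perfect cube.
  y = 1: RHS = 13 is not a perfect cube.
  y = -1: RHS = -5 is not a perfect cube.
  y = 2: RHS = 76 is not a perfect cube.
  y = -2: RHS = -68 is not a perfect cube.
  y = 3: RHS = 247 is not a perfect cube.
  y = -3: RHS = -239 is not a perfect cube.
Continuing the search up to |y| = 35 finds no solutions either.
No (x, y) in the scanned range satisfies the equation.

No integer solutions with |y| ≤ 35.


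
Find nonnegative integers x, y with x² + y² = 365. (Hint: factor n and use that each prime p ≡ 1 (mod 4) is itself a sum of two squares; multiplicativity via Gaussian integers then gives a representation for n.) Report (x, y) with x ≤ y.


Step 1: Factor n = 365 = 5 · 73.
Step 2: Check the mod-4 condition on each prime factor: 5 ≡ 1 (mod 4), exponent 1; 73 ≡ 1 (mod 4), exponent 1.
All primes ≡ 3 (mod 4) appear to even exponent (or don't appear), so by the two-squares theorem n IS expressible as a sum of two squares.
Step 3: Build a representation. Here n = 5 · 73 is a product of primes ≡ 1 (mod 4). Each prime p ≡ 1 (mod 4) is itself a sum of two squares; find a² by testing p − a² for a perfect square:
  5: 5 − 1² = 4 = 2² ⇒ 5 = 1² + 2².
  73: 73 − 1² = 72, 73 − 2² = 69, 73 − 3² = 64 = 8² ⇒ 73 = 3² + 8².
  Combine using the Brahmagupta–Fibonacci identity (a² + b²)(c² + d²) = (ac − bd)² + (ad + bc)² = (ac + bd)² + (ad − bc)²:
  5 · 73 = 365: from (1² + 2²)(3² + 8²), take (1·3 − 2·8, 1·8 + 2·3) = (3 − 16, 8 + 6) = (-13, 14); dropping signs (only squares matter) gives (13, 14); check 13² + 14² = 169 + 196 = 365 ✓.
Step 4: Order so x ≤ y and verify: 13² + 14² = 169 + 196 = 365 = n. ✓

n = 365 = 13² + 14² (one valid representation with x ≤ y).


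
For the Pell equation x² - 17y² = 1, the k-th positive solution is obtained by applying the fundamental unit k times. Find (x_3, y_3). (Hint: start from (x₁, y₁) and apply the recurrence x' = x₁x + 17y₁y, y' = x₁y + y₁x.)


Step 1: Find the fundamental solution (x₁, y₁) of x² - 17y² = 1.
  Expand √17 as a continued fraction. a₀ = ⌊√17⌋ = 4; iterate m_{k+1} = d_k·a_k − m_k, d_{k+1} = (17 − m_{k+1}²)/d_k, a_{k+1} = ⌊(a₀ + m_{k+1})/d_{k+1}⌋ (starting m₀ = 0, d₀ = 1), with convergents p_k = a_k·p_{k-1} + p_{k-2}, q_k = a_k·q_{k-1} + q_{k-2} (p₋₁ = 1, q₋₁ = 0):
  k = 0: a₀ = 4; p₀/q₀ = 4/1; p₀² − 17·q₀² = 16 − 17 = -1.
  k = 1: m = 4, d = 1, a = ⌊(4 + 4)/1⌋ = 8; p/q = (8·4 + 1)/(8·1 + 0) = 33/8; p² − 17·q² = 1089 − 1088 = 1.
  The first convergent with p² − 17·q² = 1 gives the fundamental solution (x₁, y₁) = (33, 8).
Step 2: Apply the recurrence (x_{n+1}, y_{n+1}) = (x₁x_n + 17y₁y_n, x₁y_n + y₁x_n) repeatedly.
  From (x_1, y_1) = (33, 8): x_2 = 33·33 + 17·8·8 = 2177; y_2 = 33·8 + 8·33 = 528.
  From (x_2, y_2) = (2177, 528): x_3 = 33·2177 + 17·8·528 = 143649; y_3 = 33·528 + 8·2177 = 34840.
Step 3: Verify x_3² - 17·y_3² = 20635035201 - 20635035200 = 1 (should be 1). ✓

(x_1, y_1) = (33, 8); (x_3, y_3) = (143649, 34840).


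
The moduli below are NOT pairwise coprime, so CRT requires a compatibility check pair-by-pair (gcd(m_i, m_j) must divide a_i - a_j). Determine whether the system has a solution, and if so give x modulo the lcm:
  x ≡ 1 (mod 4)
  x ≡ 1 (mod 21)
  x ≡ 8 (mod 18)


Moduli 4, 21, 18 are not pairwise coprime, so CRT works modulo lcm(m_i) when all pairwise compatibility conditions hold.
Pairwise compatibility: gcd(m_i, m_j) must divide a_i - a_j for every pair.
Merge one congruence at a time:
  Start: x ≡ 1 (mod 4).
  Combine with x ≡ 1 (mod 21): gcd(4, 21) = 1; 1 - 1 = 0, which IS divisible by 1, so compatible.
    Write x = 1 + 4·t and substitute into x ≡ 1 (mod 21): 4·t ≡ 1 − 1 = 0 (mod 21).
    The inverse of 4 mod 21 is 16 (since 4·16 = 64 = 3·21 + 1), so t ≡ 16·0 = 0 ≡ 0 (mod 21).
    Then x = 1 + 4·0 = 1, valid modulo lcm(4, 21) = 84: x ≡ 1 (mod 84).
  Combine with x ≡ 8 (mod 18): gcd(84, 18) = 6, and 8 - 1 = 7 is NOT divisible by 6.
    ⇒ system is inconsistent (no integer solution).

No solution (the system is inconsistent).


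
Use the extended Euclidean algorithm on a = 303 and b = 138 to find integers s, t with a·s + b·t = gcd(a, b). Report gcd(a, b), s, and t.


Euclidean algorithm on (303, 138) — divide until remainder is 0:
  303 = 2 · 138 + 27
  138 = 5 · 27 + 3
  27 = 9 · 3 + 0
gcd(303, 138) = 3.
Track Bezout coefficients alongside the remainders: start with r₀ = 303 = a·1 + b·0 (s = 1, t = 0) and r₁ = 138 = a·0 + b·1 (s = 0, t = 1); each new remainder r_{k+1} = r_{k-1} − q_k·r_k inherits s_{k+1} = s_{k-1} − q_k·s_k, t_{k+1} = t_{k-1} − q_k·t_k, so r_k = a·s_k + b·t_k at every step:
  q = 2: r = 27, s = 1 − 2·0 = 1, t = 0 − 2·1 = -2  (check: 303·1 + 138·(-2) = 27)
  q = 5: r = 3, s = 0 − 5·1 = -5, t = 1 − 5·(-2) = 11  (check: 303·(-5) + 138·11 = 3)
The row with r = 3 (the gcd) gives the Bezout coefficients s = -5, t = 11.
Result: 303 · (-5) + 138 · (11) = 3.

gcd(303, 138) = 3; s = -5, t = 11 (check: 303·(-5) + 138·11 = 3).


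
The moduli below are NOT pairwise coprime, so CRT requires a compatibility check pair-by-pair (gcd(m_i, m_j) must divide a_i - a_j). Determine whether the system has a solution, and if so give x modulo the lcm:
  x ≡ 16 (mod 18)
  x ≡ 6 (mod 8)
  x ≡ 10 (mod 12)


Moduli 18, 8, 12 are not pairwise coprime, so CRT works modulo lcm(m_i) when all pairwise compatibility conditions hold.
Pairwise compatibility: gcd(m_i, m_j) must divide a_i - a_j for every pair.
Merge one congruence at a time:
  Start: x ≡ 16 (mod 18).
  Combine with x ≡ 6 (mod 8): gcd(18, 8) = 2; 6 - 16 = -10, which IS divisible by 2, so compatible.
    Write x = 16 + 18·t and substitute into x ≡ 6 (mod 8): 18·t ≡ 6 − 16 = -10 (mod 8).
    Divide the congruence (and modulus) by g = 2: 9·t ≡ -5 (mod 4).
    Reduce coefficients mod 4: 1·t ≡ 3 (mod 4).
    So t ≡ 3 (mod 4).
    Then x = 16 + 18·3 = 70, valid modulo lcm(18, 8) = 72: x ≡ 70 (mod 72).
  Combine with x ≡ 10 (mod 12): gcd(72, 12) = 12; 10 - 70 = -60, which IS divisible by 12, so compatible.
    Write x = 70 + 72·t and substitute into x ≡ 10 (mod 12): 72·t ≡ 10 − 70 = -60 (mod 12).
    Divide the congruence (and modulus) by g = 12: 6·t ≡ -5 (mod 1).
    Modulo 1 every t works; take t = 0.
    Then x = 70 + 72·0 = 70, valid modulo lcm(72, 12) = 72: x ≡ 70 (mod 72).
Verify: 70 mod 18 = 16, 70 mod 8 = 6, 70 mod 12 = 10.

x ≡ 70 (mod 72).


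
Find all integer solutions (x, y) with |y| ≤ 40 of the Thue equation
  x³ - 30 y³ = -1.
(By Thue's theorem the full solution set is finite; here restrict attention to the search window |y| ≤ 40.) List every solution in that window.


The equation is x³ - 30y³ = -1. For fixed y, x³ = 30·y³ − 1, so a solution requires the RHS to be a perfect cube.
Strategy: iterate y from -40 to 40, compute RHS = 30·y³ − 1, and check whether it is a (positive or negative) perfect cube.
Check small values of y:
  y = 0: RHS = -1 = (-1)³ ⇒ x = -1 works.
  y = 1: RHS = 29 is not a perfect cube.
  y = -1: RHS = -31 is not a perfect cube.
  y = 2: RHS = 239 is not a perfect cube.
  y = -2: RHS = -241 is not a perfect cube.
  y = 3: RHS = 809 is not a perfect cube.
  y = -3: RHS = -811 is not a perfect cube.
Continuing the search up to |y| = 40 finds no further solutions beyond those listed.
Collected solutions: (-1, 0).

Solutions (with |y| ≤ 40): (-1, 0).


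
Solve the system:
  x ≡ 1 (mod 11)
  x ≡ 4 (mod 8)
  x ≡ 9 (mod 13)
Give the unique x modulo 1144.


Moduli 11, 8, 13 are pairwise coprime; by CRT there is a unique solution modulo M = 11 · 8 · 13 = 1144.
Solve pairwise, accumulating the modulus:
  Start with x ≡ 1 (mod 11).
  Combine with x ≡ 4 (mod 8): since gcd(11, 8) = 1, we get a unique residue mod 88.
    Write x = 1 + 11·t and substitute into x ≡ 4 (mod 8): 11·t ≡ 4 − 1 = 3 (mod 8).
    Reduce coefficients mod 8: 3·t ≡ 3 (mod 8).
    The inverse of 3 mod 8 is 3 (since 3·3 = 9 = 1·8 + 1), so t ≡ 3·3 = 9 ≡ 1 (mod 8).
    Then x = 1 + 11·1 = 12, valid modulo lcm(11, 8) = 88: x ≡ 12 (mod 88).
  Combine with x ≡ 9 (mod 13): since gcd(88, 13) = 1, we get a unique residue mod 1144.
    Write x = 12 + 88·t and substitute into x ≡ 9 (mod 13): 88·t ≡ 9 − 12 = -3 (mod 13).
    Reduce coefficients mod 13: 10·t ≡ 10 (mod 13).
    The inverse of 10 mod 13 is 4 (since 10·4 = 40 = 3·13 + 1), so t ≡ 4·10 = 40 ≡ 1 (mod 13).
    Then x = 12 + 88·1 = 100, valid modulo lcm(88, 13) = 1144: x ≡ 100 (mod 1144).
Verify: 100 mod 11 = 1 ✓, 100 mod 8 = 4 ✓, 100 mod 13 = 9 ✓.

x ≡ 100 (mod 1144).


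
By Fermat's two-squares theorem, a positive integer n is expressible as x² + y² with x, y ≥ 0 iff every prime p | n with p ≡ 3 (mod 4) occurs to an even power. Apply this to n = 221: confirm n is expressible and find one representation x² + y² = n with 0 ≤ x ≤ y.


Step 1: Factor n = 221 = 13 · 17.
Step 2: Check the mod-4 condition on each prime factor: 13 ≡ 1 (mod 4), exponent 1; 17 ≡ 1 (mod 4), exponent 1.
All primes ≡ 3 (mod 4) appear to even exponent (or don't appear), so by the two-squares theorem n IS expressible as a sum of two squares.
Step 3: Build a representation. Here n = 13 · 17 is a product of primes ≡ 1 (mod 4). Each prime p ≡ 1 (mod 4) is itself a sum of two squares; find a² by testing p − a² for a perfect square:
  13: 13 − 1² = 12, 13 − 2² = 9 = 3² ⇒ 13 = 2² + 3².
  17: 17 − 1² = 16 = 4² ⇒ 17 = 1² + 4².
  Combine using the Brahmagupta–Fibonacci identity (a² + b²)(c² + d²) = (ac − bd)² + (ad + bc)² = (ac + bd)² + (ad − bc)²:
  13 · 17 = 221: from (2² + 3²)(1² + 4²), take (2·1 − 3·4, 2·4 + 3·1) = (2 − 12, 8 + 3) = (-10, 11); dropping signs (only squares matter) gives (10, 11); check 10² + 11² = 100 + 121 = 221 ✓.
Step 4: Order so x ≤ y and verify: 10² + 11² = 100 + 121 = 221 = n. ✓

n = 221 = 10² + 11² (one valid representation with x ≤ y).
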